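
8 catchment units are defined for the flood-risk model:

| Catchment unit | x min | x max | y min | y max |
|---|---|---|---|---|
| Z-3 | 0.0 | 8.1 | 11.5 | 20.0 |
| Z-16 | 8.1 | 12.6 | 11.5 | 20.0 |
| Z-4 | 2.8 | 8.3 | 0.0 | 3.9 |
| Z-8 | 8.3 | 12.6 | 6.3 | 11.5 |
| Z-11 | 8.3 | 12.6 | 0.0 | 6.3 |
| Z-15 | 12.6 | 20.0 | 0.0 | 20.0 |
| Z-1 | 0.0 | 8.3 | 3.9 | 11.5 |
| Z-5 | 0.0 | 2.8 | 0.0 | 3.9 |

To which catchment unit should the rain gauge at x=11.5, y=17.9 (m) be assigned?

The point has x = 11.5 and y = 17.9.
Only Z-16 satisfies 8.1 ≤ x ≤ 12.6 and 11.5 ≤ y ≤ 20.0.

Z-16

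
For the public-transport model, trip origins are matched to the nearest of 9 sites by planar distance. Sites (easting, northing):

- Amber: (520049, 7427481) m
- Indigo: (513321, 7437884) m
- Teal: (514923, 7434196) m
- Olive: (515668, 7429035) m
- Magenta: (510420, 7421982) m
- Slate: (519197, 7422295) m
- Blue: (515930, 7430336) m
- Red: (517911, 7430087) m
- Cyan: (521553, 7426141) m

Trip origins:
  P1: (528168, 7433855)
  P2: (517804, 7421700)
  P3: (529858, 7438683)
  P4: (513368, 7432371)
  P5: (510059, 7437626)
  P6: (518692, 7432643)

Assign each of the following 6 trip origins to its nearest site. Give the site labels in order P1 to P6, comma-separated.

P1 → Cyan (d²=103264021.00)
P2 → Slate (d²=2294474.00)
P3 → Red (d²=216622025.00)
P4 → Teal (d²=5748650.00)
P5 → Indigo (d²=10707208.00)
P6 → Red (d²=7143097.00)

Cyan, Slate, Red, Teal, Indigo, Red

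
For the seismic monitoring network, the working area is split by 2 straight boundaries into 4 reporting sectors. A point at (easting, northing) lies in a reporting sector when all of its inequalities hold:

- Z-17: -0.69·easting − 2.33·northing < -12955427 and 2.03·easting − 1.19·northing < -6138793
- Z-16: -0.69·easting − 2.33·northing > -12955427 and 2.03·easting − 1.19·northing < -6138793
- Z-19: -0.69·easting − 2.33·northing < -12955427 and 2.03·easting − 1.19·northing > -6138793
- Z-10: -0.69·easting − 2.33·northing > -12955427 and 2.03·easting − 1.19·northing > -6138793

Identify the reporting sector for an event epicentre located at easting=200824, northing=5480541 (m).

-0.69·200824 − 2.33·5480541 = -12908229.090, which is > -12955427
2.03·200824 − 1.19·5480541 = -6114171.070, which is > -6138793
This sign pattern matches Z-10.

Z-10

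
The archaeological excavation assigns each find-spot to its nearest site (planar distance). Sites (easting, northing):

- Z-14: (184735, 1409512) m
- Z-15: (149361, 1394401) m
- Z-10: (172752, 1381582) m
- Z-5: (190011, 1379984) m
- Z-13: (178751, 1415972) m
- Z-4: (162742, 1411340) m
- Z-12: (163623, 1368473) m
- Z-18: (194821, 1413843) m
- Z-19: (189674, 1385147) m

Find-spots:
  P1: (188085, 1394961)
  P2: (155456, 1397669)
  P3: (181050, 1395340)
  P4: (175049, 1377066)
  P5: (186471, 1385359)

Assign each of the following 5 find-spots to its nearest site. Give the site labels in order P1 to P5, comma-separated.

Z-19, Z-15, Z-19, Z-10, Z-19

P1 → Z-19 (d²=98839517.00)
P2 → Z-15 (d²=47828849.00)
P3 → Z-19 (d²=178270625.00)
P4 → Z-10 (d²=25670465.00)
P5 → Z-19 (d²=10304153.00)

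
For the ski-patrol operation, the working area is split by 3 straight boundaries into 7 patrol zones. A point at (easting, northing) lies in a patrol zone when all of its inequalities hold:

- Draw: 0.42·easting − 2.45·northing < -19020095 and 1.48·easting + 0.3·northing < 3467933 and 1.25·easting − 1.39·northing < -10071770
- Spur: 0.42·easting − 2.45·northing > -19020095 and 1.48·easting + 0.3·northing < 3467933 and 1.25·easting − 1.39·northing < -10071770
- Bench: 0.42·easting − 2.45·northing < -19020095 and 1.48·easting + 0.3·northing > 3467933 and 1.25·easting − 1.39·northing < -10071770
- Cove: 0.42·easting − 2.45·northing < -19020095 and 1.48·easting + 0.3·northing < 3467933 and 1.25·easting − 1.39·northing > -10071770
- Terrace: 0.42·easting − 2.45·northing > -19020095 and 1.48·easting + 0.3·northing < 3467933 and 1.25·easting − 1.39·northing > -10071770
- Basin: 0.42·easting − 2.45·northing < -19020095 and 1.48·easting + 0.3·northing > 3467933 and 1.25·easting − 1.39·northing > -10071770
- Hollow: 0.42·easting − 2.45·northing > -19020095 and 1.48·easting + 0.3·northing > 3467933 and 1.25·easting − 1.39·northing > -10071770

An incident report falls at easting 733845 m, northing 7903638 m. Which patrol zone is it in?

Cove

0.42·733845 − 2.45·7903638 = -19055698.200, which is < -19020095
1.48·733845 + 0.3·7903638 = 3457182.000, which is < 3467933
1.25·733845 − 1.39·7903638 = -10068750.570, which is > -10071770
This sign pattern matches Cove.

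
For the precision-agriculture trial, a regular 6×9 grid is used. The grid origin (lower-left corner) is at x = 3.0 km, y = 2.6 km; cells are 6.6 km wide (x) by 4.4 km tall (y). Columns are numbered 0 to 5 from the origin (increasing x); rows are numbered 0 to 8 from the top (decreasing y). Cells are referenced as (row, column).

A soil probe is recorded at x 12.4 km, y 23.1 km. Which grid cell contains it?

(4, 1)

Column index: ⌊(12.4 − 3.0) / 6.6⌋ = ⌊1.424⌋ = 1
Row offset from origin: ⌊(23.1 − 2.6) / 4.4⌋ = ⌊4.659⌋ = 4 → row 4 (counted from top)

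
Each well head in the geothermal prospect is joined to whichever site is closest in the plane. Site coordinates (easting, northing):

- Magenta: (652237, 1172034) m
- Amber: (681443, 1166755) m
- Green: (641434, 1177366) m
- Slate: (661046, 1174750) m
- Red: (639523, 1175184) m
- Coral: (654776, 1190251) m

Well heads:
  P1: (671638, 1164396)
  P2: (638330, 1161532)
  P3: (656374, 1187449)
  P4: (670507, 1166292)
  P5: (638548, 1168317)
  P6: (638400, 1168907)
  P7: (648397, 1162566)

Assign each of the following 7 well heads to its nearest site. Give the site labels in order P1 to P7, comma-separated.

Amber, Red, Coral, Amber, Red, Red, Magenta

P1 → Amber (d²=101702906.00)
P2 → Red (d²=187800353.00)
P3 → Coral (d²=10404808.00)
P4 → Amber (d²=119810465.00)
P5 → Red (d²=48106314.00)
P6 → Red (d²=40661858.00)
P7 → Magenta (d²=104388624.00)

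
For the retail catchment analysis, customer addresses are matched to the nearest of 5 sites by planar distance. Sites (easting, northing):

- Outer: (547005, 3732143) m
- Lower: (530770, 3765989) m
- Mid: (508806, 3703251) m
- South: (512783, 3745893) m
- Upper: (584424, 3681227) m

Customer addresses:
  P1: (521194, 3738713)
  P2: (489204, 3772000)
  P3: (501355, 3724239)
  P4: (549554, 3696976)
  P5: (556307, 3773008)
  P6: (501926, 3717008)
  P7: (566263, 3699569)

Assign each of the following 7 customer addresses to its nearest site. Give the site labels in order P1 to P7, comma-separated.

P1 → South (d²=122297321.00)
P2 → South (d²=1237544690.00)
P3 → Mid (d²=496013545.00)
P4 → Outer (d²=1243215290.00)
P5 → Lower (d²=701404730.00)
P6 → Mid (d²=236589449.00)
P7 → Upper (d²=666250885.00)

South, South, Mid, Outer, Lower, Mid, Upper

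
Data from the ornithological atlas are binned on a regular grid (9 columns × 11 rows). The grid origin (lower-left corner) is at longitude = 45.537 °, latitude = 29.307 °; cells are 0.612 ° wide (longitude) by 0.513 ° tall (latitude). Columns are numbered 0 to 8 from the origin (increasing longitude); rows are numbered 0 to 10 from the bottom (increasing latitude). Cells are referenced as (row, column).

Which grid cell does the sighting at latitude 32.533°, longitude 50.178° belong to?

Column index: ⌊(50.178 − 45.537) / 0.612⌋ = ⌊7.583⌋ = 7
Row offset from origin: ⌊(32.533 − 29.307) / 0.513⌋ = ⌊6.288⌋ = 6 → row 6

(6, 7)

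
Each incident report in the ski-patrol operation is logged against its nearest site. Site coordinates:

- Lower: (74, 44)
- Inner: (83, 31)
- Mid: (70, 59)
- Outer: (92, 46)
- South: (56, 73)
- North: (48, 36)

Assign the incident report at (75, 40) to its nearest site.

Squared distances to each site:
Lower: 17.000; Inner: 145.000; Mid: 386.000; Outer: 325.000; South: 1450.000; North: 745.000.
Minimum at Lower.

Lower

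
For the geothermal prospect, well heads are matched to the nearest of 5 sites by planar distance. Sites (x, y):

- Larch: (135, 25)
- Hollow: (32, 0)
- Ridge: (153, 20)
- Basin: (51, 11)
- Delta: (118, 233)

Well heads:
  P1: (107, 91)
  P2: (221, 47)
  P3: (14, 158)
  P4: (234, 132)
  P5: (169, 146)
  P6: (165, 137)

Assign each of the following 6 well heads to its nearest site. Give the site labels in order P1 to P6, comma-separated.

Larch, Ridge, Delta, Ridge, Delta, Delta

P1 → Larch (d²=5140.00)
P2 → Ridge (d²=5353.00)
P3 → Delta (d²=16441.00)
P4 → Ridge (d²=19105.00)
P5 → Delta (d²=10170.00)
P6 → Delta (d²=11425.00)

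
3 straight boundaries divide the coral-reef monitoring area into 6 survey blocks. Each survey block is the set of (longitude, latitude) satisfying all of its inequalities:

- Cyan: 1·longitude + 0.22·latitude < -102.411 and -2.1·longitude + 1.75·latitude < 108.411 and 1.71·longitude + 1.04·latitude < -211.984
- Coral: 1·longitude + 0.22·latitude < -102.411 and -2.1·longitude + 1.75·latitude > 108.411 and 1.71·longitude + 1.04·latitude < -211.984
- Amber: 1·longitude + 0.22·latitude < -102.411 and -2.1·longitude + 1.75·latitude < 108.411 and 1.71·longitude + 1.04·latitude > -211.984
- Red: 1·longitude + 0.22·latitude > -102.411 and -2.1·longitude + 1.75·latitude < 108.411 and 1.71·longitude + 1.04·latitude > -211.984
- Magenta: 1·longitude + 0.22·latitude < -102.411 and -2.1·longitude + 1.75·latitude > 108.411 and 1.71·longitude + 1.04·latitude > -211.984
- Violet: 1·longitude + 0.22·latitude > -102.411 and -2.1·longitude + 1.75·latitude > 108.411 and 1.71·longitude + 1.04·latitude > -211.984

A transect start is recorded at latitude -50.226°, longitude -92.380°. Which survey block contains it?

Amber

1·-92.380 + 0.22·-50.226 = -103.430, which is < -102.411
-2.1·-92.380 + 1.75·-50.226 = 106.102, which is < 108.411
1.71·-92.380 + 1.04·-50.226 = -210.205, which is > -211.984
This sign pattern matches Amber.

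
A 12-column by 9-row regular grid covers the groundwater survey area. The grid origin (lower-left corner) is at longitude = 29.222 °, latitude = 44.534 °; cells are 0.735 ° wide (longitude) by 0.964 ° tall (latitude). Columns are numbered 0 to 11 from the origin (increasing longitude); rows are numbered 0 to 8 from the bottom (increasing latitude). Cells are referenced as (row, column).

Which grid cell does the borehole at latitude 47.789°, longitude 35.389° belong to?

Column index: ⌊(35.389 − 29.222) / 0.735⌋ = ⌊8.390⌋ = 8
Row offset from origin: ⌊(47.789 − 44.534) / 0.964⌋ = ⌊3.377⌋ = 3 → row 3

(3, 8)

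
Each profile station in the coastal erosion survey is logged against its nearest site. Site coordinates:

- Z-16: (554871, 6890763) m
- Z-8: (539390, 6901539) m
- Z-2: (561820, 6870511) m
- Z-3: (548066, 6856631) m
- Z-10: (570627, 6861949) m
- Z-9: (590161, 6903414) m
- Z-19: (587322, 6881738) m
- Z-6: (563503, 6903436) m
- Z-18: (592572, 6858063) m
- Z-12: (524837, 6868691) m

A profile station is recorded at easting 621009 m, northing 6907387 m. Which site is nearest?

Z-9

Squared distances to each site:
Z-16: 4650592420.000; Z-8: 6695860265.000; Z-2: 4863177097.000; Z-3: 7896852785.000; Z-10: 4602957768.000; Z-9: 967383833.000; Z-19: 1792685170.000; Z-6: 3322550437.000; Z-18: 3241519945.000; Z-12: 10746434000.000.
Minimum at Z-9.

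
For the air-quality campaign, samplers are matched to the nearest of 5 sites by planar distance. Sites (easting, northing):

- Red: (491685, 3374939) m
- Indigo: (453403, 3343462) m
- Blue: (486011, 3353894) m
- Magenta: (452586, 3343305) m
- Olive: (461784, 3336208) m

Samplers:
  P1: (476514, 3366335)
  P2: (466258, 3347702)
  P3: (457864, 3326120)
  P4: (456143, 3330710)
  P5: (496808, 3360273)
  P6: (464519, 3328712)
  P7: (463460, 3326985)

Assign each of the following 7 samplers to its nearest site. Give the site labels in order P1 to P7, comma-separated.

Blue, Olive, Olive, Olive, Blue, Olive, Olive

P1 → Blue (d²=244971490.00)
P2 → Olive (d²=152128712.00)
P3 → Olive (d²=117134144.00)
P4 → Olive (d²=62048885.00)
P5 → Blue (d²=157266850.00)
P6 → Olive (d²=63670241.00)
P7 → Olive (d²=87872705.00)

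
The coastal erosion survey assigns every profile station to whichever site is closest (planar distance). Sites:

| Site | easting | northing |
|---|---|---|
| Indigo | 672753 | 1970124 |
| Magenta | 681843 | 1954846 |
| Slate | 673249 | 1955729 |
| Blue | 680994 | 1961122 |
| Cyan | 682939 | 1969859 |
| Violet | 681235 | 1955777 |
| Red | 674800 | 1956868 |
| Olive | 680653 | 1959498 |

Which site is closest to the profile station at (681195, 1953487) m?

Magenta

Squared distances to each site:
Indigo: 348057133.000; Magenta: 2266785.000; Slate: 68165480.000; Blue: 58333626.000; Cyan: 271083920.000; Violet: 5245700.000; Red: 52327186.000; Olive: 36425885.000.
Minimum at Magenta.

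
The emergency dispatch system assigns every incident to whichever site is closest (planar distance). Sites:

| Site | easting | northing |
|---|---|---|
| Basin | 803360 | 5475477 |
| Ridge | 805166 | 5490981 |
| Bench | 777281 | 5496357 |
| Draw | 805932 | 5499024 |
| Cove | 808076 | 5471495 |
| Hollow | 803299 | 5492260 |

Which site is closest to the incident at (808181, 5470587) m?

Squared distances to each site:
Basin: 47154141.000; Ridge: 425005461.000; Bench: 1618902900.000; Draw: 813720970.000; Cove: 835489.000; Hollow: 493552853.000.
Minimum at Cove.

Cove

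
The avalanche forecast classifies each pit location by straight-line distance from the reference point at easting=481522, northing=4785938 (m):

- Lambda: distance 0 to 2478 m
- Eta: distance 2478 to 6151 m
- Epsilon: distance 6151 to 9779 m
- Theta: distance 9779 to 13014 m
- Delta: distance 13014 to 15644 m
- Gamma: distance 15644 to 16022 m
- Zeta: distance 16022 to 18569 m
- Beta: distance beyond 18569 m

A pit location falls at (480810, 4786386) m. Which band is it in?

Distance = √((480810−481522)² + (4786386−4785938)²) = √(506944.000 + 200704.000) = 841.218 m.
0 ≤ 841.218 < 2478 → Lambda.

Lambda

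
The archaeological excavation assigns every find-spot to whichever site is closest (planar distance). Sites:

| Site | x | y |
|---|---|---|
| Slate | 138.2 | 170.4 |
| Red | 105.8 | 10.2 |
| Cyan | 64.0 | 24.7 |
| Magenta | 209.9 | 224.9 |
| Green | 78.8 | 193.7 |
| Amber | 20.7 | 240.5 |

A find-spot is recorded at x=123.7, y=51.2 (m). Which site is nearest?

Squared distances to each site:
Slate: 14418.890; Red: 2001.410; Cyan: 4266.340; Magenta: 37602.130; Green: 22322.260; Amber: 46443.490.
Minimum at Red.

Red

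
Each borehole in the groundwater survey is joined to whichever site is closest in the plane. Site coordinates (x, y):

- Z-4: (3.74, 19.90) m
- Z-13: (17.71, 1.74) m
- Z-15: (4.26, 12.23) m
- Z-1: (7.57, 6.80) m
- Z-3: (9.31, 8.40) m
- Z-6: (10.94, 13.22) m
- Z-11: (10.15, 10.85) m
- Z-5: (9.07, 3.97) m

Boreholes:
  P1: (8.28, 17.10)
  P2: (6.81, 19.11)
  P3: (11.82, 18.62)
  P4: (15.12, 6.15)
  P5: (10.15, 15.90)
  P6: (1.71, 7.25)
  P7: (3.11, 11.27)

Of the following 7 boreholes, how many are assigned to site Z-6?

P1 → Z-6
P2 → Z-4
P3 → Z-6
P4 → Z-13
P5 → Z-6
P6 → Z-15
P7 → Z-15
3 of the 7 go to Z-6.

3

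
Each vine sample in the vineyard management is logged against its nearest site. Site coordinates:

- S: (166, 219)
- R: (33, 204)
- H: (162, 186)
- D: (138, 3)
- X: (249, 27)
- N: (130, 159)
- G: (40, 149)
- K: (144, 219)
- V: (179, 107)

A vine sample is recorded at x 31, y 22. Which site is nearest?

Squared distances to each site:
S: 57034.000; R: 33128.000; H: 44057.000; D: 11810.000; X: 47549.000; N: 28570.000; G: 16210.000; K: 51578.000; V: 29129.000.
Minimum at D.

D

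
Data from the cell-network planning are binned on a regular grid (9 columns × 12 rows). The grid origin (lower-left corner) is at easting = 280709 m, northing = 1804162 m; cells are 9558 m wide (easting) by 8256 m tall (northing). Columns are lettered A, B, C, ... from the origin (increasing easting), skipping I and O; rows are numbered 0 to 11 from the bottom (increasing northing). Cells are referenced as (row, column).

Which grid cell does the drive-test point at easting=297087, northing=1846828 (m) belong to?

(5, B)

Column index: ⌊(297087 − 280709) / 9558⌋ = ⌊1.714⌋ = 1 → column B
Row offset from origin: ⌊(1846828 − 1804162) / 8256⌋ = ⌊5.168⌋ = 5 → row 5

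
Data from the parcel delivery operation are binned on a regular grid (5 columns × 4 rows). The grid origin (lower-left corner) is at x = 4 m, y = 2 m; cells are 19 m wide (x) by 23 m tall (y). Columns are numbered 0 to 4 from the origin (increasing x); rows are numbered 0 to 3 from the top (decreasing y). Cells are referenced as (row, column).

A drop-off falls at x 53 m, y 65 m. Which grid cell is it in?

Column index: ⌊(53 − 4) / 19⌋ = ⌊2.579⌋ = 2
Row offset from origin: ⌊(65 − 2) / 23⌋ = ⌊2.739⌋ = 2 → row 1 (counted from top)

(1, 2)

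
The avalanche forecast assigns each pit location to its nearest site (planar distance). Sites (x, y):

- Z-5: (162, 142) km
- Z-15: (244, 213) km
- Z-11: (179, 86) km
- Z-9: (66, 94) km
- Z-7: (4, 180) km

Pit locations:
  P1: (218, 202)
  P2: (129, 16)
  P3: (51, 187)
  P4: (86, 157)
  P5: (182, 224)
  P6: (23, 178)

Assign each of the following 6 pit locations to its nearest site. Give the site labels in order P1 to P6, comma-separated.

P1 → Z-15 (d²=797.00)
P2 → Z-11 (d²=7400.00)
P3 → Z-7 (d²=2258.00)
P4 → Z-9 (d²=4369.00)
P5 → Z-15 (d²=3965.00)
P6 → Z-7 (d²=365.00)

Z-15, Z-11, Z-7, Z-9, Z-15, Z-7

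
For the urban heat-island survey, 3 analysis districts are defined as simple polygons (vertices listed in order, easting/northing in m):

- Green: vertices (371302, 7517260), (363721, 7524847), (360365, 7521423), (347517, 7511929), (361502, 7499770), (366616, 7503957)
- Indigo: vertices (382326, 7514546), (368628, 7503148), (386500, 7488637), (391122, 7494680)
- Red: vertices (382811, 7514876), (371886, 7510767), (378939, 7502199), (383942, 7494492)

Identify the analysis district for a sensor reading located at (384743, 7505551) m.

Cast a ray rightward from (384743, 7505551). For each polygon, the edges (by vertex number in listed order) whose endpoints lie on opposite sides of northing = 7505551, where each meets that height, and whether that is right or left of the point:
Green: 4–5 at easting≈354852.8 (left), 6–1 at easting≈367177.5 (left) → 0 crossings.
Indigo: 1–2 at easting≈371515.9 (left), 4–1 at easting≈386308.7 (right) → 1 crossing.
Red: 2–3 at easting≈376179.7 (left), 4–1 at easting≈383328.4 (left) → 0 crossings.
Only Indigo has an odd count, so the point is inside Indigo.

Indigo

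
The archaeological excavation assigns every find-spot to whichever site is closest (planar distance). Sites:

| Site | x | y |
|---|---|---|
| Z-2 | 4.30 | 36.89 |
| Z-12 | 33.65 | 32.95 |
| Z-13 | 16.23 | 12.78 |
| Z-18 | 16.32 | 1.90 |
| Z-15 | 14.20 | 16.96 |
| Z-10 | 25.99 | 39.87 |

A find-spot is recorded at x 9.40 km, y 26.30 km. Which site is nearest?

Z-15

Squared distances to each site:
Z-2: 138.158; Z-12: 632.285; Z-13: 229.439; Z-18: 643.246; Z-15: 110.276; Z-10: 459.373.
Minimum at Z-15.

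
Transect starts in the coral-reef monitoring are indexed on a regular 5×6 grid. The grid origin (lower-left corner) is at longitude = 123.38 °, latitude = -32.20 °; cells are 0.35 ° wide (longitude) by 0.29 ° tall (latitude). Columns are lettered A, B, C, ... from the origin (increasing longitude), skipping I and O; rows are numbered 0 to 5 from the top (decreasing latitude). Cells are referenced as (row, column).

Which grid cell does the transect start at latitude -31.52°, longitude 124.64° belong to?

Column index: ⌊(124.64 − 123.38) / 0.35⌋ = ⌊3.600⌋ = 3 → column D
Row offset from origin: ⌊(-31.52 − -32.20) / 0.29⌋ = ⌊2.345⌋ = 2 → row 3 (counted from top)

(3, D)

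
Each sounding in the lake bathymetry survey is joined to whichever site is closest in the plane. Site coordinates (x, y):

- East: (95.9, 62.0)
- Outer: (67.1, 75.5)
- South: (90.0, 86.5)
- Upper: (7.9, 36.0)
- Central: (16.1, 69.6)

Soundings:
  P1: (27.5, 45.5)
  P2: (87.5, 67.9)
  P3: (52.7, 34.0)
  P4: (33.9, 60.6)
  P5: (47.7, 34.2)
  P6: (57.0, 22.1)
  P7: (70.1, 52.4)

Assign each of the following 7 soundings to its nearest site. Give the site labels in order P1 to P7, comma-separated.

P1 → Upper (d²=474.41)
P2 → East (d²=105.37)
P3 → Outer (d²=1929.61)
P4 → Central (d²=397.84)
P5 → Upper (d²=1587.28)
P6 → Upper (d²=2604.02)
P7 → Outer (d²=542.61)

Upper, East, Outer, Central, Upper, Upper, Outer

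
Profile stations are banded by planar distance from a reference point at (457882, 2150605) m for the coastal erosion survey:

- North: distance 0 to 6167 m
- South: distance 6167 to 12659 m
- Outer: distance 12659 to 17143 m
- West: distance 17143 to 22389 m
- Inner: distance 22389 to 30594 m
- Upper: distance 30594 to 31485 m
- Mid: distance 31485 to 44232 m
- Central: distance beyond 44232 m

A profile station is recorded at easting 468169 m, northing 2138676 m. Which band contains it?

Distance = √((468169−457882)² + (2138676−2150605)²) = √(105822369.000 + 142301041.000) = 15751.934 m.
12659 ≤ 15751.934 < 17143 → Outer.

Outer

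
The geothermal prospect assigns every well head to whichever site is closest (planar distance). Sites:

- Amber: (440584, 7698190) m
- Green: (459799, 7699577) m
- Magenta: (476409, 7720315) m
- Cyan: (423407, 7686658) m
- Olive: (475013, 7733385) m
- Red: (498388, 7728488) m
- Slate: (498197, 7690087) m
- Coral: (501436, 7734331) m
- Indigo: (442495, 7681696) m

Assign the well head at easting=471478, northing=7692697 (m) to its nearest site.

Squared distances to each site:
Amber: 984612285.000; Green: 183733441.000; Magenta: 787068685.000; Cyan: 2347290562.000; Olive: 1668009569.000; Red: 2005143781.000; Slate: 720717061.000; Coral: 2630871720.000; Indigo: 961036290.000.
Minimum at Green.

Green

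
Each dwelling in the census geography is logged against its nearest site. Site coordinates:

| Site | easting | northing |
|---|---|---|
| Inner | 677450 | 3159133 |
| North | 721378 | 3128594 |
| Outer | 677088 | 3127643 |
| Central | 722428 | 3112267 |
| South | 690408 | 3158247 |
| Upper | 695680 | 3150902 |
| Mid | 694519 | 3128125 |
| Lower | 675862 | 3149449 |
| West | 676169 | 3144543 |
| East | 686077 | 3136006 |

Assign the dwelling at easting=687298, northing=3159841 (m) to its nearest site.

Squared distances to each site:
Inner: 97484368.000; North: 2137821409.000; Outer: 1140955304.000; Central: 3497402376.000; South: 12212936.000; Upper: 150163645.000; Mid: 1058047497.000; Lower: 238775760.000; West: 357883445.000; East: 569598066.000.
Minimum at South.

South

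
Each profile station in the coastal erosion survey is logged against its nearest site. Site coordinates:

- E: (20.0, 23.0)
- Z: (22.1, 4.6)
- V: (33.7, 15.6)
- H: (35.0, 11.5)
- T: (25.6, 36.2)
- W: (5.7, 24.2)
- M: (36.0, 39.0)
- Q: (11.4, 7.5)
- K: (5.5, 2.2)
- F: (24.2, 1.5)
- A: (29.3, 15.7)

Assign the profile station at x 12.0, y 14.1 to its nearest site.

Squared distances to each site:
E: 143.210; Z: 192.260; V: 473.140; H: 535.760; T: 673.370; W: 141.700; M: 1196.010; Q: 43.920; K: 183.860; F: 307.600; A: 301.850.
Minimum at Q.

Q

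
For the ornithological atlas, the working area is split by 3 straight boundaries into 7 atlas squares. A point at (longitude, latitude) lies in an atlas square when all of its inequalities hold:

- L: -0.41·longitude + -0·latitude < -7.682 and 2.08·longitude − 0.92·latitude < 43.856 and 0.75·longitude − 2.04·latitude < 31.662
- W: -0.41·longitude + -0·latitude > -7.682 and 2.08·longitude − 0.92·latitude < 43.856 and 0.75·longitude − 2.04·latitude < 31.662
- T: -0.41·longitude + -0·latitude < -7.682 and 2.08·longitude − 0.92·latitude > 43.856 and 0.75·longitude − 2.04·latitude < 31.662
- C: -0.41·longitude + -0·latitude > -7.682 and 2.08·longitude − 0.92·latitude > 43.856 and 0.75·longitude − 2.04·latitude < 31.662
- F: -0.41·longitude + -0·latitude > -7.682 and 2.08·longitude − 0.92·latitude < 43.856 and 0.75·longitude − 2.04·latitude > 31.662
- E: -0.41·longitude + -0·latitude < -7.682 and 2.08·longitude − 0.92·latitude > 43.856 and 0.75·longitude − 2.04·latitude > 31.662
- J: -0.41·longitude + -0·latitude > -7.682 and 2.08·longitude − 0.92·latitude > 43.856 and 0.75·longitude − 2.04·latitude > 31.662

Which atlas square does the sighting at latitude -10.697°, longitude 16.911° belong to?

-0.41·16.911 + -0·-10.697 = -6.934, which is > -7.682
2.08·16.911 − 0.92·-10.697 = 45.016, which is > 43.856
0.75·16.911 − 2.04·-10.697 = 34.505, which is > 31.662
This sign pattern matches J.

J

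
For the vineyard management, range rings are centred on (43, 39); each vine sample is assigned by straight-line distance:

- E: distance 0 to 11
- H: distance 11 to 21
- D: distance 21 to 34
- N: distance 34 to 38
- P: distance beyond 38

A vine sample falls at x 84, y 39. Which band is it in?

Distance = √((84−43)² + (39−39)²) = √(1681.000 + 0.000) = 41.000.
38 ≤ 41.000 < ∞ → P.

P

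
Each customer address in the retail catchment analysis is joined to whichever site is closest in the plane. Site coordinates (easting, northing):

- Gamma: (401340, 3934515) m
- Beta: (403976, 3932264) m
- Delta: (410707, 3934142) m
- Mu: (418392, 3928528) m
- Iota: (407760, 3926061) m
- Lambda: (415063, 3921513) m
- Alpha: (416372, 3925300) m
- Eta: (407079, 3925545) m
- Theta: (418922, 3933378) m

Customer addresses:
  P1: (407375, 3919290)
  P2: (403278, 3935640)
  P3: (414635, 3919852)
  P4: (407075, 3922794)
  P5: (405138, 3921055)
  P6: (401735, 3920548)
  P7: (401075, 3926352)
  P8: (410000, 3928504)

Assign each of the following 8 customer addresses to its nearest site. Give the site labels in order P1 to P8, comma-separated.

Eta, Gamma, Lambda, Eta, Eta, Eta, Eta, Iota

P1 → Eta (d²=39212641.00)
P2 → Gamma (d²=5021469.00)
P3 → Lambda (d²=2942105.00)
P4 → Eta (d²=7568017.00)
P5 → Eta (d²=23927581.00)
P6 → Eta (d²=53528345.00)
P7 → Eta (d²=36699265.00)
P8 → Iota (d²=10985849.00)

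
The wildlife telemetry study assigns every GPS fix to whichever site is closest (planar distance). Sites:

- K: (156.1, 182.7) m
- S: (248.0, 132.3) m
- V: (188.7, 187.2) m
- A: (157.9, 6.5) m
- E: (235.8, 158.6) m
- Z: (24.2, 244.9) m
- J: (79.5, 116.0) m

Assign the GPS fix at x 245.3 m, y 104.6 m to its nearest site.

Squared distances to each site:
K: 14056.250; S: 774.580; V: 10026.320; A: 17262.370; E: 3006.250; Z: 68569.300; J: 27619.600.
Minimum at S.

S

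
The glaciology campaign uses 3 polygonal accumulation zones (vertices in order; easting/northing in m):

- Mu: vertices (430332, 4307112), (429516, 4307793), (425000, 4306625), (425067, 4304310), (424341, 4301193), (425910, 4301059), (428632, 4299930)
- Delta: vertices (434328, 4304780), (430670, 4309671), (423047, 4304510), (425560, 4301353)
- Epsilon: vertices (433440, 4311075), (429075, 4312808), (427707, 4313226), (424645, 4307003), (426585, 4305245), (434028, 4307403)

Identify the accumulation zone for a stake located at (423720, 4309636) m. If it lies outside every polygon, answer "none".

Cast a ray rightward from (423720, 4309636). For each polygon, the edges (by vertex number in listed order) whose endpoints lie on opposite sides of northing = 4309636, where each meets that height, and whether that is right or left of the point:
Mu: no edge straddles that height → 0 crossings.
Delta: 1–2 at easting≈430696.2 (right), 2–3 at easting≈430618.3 (right) → 2 crossings.
Epsilon: 3–4 at easting≈425940.6 (right), 6–1 at easting≈433670.4 (right) → 2 crossings.
All counts are even, so the point lies outside every listed polygon.

none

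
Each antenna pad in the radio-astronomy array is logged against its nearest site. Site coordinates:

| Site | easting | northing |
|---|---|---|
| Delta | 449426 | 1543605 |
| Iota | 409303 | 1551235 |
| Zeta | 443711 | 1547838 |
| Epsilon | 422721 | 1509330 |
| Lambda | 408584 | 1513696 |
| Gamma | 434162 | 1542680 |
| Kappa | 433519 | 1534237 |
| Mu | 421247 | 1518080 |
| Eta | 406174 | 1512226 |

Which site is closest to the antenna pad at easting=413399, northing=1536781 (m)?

Squared distances to each site:
Delta: 1344511705.000; Iota: 225695332.000; Zeta: 1041074593.000; Epsilon: 840457085.000; Lambda: 556101450.000; Gamma: 465900370.000; Kappa: 411286336.000; Mu: 411318505.000; Eta: 655148650.000.
Minimum at Iota.

Iota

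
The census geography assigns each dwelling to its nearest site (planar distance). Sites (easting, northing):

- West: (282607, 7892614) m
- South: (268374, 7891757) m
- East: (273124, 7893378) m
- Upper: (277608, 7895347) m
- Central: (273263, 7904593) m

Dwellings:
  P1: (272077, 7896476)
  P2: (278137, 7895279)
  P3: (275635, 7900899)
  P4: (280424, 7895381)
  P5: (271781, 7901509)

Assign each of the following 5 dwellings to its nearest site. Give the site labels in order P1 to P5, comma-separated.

East, Upper, Central, Upper, Central

P1 → East (d²=10693813.00)
P2 → Upper (d²=284465.00)
P3 → Central (d²=19272020.00)
P4 → Upper (d²=7931012.00)
P5 → Central (d²=11707380.00)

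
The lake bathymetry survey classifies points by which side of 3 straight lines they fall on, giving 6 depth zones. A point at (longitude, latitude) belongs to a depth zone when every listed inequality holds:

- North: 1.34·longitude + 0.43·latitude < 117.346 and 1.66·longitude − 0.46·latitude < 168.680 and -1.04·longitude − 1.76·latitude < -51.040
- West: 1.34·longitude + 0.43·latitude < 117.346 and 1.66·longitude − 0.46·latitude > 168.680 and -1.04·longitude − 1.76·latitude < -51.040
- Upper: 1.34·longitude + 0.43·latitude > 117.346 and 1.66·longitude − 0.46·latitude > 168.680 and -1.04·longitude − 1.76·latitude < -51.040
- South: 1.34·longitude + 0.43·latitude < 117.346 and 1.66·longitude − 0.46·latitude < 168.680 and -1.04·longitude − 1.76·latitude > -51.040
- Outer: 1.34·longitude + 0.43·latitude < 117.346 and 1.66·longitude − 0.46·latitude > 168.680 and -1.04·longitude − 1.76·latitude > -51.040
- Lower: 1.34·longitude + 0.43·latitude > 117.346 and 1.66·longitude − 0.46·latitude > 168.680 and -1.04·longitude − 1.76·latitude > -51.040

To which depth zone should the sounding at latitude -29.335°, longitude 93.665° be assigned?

1.34·93.665 + 0.43·-29.335 = 112.897, which is < 117.346
1.66·93.665 − 0.46·-29.335 = 168.978, which is > 168.680
-1.04·93.665 − 1.76·-29.335 = -45.782, which is > -51.040
This sign pattern matches Outer.

Outer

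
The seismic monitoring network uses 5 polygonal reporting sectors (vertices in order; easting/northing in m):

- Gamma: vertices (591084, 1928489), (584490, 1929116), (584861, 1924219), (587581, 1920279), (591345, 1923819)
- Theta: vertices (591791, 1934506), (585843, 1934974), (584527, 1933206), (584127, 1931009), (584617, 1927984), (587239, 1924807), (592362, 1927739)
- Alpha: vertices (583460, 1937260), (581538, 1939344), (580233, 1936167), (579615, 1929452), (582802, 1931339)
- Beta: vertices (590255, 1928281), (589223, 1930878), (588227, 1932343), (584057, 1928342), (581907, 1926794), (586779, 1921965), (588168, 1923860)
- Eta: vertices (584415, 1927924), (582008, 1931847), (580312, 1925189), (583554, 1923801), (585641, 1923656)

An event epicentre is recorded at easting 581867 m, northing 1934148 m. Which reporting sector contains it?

Alpha

Cast a ray rightward from (581867, 1934148). For each polygon, the edges (by vertex number in listed order) whose endpoints lie on opposite sides of northing = 1934148, where each meets that height, and whether that is right or left of the point:
Gamma: no edge straddles that height → 0 crossings.
Theta: 2–3 at easting≈585228.2 (right), 7–1 at easting≈591821.2 (right) → 2 crossings.
Alpha: 3–4 at easting≈580047.2 (left), 5–1 at easting≈583114.2 (right) → 1 crossing.
Beta: no edge straddles that height → 0 crossings.
Eta: no edge straddles that height → 0 crossings.
Only Alpha has an odd count, so the point is inside Alpha.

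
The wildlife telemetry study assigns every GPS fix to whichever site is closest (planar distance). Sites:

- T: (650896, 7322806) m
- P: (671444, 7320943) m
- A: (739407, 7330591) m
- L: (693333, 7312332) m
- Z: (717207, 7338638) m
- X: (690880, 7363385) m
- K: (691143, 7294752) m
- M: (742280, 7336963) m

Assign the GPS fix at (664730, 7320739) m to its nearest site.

Squared distances to each site:
T: 195652045.000; P: 45119412.000; A: 5673716233.000; L: 888809258.000; Z: 3074209730.000; X: 2502503816.000; K: 1372970738.000; M: 6277220676.000.
Minimum at P.

P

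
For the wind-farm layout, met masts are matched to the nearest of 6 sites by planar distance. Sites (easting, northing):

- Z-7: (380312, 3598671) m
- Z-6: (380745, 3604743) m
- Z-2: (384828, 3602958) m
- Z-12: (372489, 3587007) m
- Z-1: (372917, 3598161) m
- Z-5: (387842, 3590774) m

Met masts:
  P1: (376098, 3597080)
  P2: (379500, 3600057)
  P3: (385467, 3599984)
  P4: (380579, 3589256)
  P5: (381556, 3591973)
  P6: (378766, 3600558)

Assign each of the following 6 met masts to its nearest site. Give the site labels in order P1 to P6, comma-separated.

Z-1, Z-7, Z-2, Z-5, Z-5, Z-7

P1 → Z-1 (d²=11287322.00)
P2 → Z-7 (d²=2580340.00)
P3 → Z-2 (d²=9252997.00)
P4 → Z-5 (d²=55055493.00)
P5 → Z-5 (d²=40951397.00)
P6 → Z-7 (d²=5950885.00)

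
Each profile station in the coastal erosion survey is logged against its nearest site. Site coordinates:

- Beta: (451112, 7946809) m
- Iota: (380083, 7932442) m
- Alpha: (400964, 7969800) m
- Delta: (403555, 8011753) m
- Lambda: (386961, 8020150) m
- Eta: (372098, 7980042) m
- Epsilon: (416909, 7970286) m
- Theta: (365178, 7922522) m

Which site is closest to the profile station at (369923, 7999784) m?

Eta

Squared distances to each site:
Beta: 9398004346.000; Iota: 4638170564.000; Alpha: 1862583937.000; Delta: 1274368385.000; Lambda: 705067400.000; Eta: 394477189.000; Epsilon: 3077816200.000; Theta: 5991931669.000.
Minimum at Eta.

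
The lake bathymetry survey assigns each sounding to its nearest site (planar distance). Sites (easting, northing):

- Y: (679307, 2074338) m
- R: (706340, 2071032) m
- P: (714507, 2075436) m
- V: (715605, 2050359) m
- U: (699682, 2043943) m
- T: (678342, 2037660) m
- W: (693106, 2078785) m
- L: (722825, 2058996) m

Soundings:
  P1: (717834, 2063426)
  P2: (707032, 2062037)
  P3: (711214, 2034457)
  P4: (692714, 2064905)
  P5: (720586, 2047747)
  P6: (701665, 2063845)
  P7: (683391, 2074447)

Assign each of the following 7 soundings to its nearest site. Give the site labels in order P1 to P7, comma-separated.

L, R, U, W, V, R, Y

P1 → L (d²=44534981.00)
P2 → R (d²=81388889.00)
P3 → U (d²=222971220.00)
P4 → W (d²=192808064.00)
P5 → V (d²=31632905.00)
P6 → R (d²=73508594.00)
P7 → Y (d²=16690937.00)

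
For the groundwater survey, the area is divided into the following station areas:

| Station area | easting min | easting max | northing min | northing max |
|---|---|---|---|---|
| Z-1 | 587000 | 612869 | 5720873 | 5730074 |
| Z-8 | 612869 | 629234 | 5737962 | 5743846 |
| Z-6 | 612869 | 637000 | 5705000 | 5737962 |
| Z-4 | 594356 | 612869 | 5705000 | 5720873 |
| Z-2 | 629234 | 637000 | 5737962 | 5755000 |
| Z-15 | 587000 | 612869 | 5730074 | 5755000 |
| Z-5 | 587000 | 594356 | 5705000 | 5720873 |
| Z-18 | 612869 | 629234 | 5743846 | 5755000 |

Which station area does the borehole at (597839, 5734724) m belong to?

The point has easting = 597839 and northing = 5734724.
Only Z-15 satisfies 587000 ≤ easting ≤ 612869 and 5730074 ≤ northing ≤ 5755000.

Z-15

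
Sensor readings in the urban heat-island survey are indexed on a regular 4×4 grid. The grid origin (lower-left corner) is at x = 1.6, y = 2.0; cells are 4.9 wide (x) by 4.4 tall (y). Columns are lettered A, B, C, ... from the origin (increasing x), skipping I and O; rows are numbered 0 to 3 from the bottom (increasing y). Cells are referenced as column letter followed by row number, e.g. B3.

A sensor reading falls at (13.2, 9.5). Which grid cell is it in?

Column index: ⌊(13.2 − 1.6) / 4.9⌋ = ⌊2.367⌋ = 2 → column C
Row offset from origin: ⌊(9.5 − 2.0) / 4.4⌋ = ⌊1.705⌋ = 1 → row 1

C1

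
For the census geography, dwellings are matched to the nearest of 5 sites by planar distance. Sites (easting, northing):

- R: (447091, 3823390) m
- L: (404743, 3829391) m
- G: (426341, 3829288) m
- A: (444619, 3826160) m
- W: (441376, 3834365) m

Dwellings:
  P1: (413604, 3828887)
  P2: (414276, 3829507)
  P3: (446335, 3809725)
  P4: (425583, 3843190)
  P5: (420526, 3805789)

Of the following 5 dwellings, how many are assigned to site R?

1

P1 → L
P2 → L
P3 → R
P4 → G
P5 → G
1 of the 5 goes to R.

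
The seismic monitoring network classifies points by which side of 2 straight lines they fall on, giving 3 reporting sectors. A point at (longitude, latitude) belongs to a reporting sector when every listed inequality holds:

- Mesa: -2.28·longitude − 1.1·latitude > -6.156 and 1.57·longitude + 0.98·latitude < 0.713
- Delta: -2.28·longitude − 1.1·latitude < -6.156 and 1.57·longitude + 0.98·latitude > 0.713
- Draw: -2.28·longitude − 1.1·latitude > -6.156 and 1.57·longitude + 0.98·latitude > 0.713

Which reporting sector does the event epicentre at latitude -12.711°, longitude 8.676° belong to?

-2.28·8.676 − 1.1·-12.711 = -5.799, which is > -6.156
1.57·8.676 + 0.98·-12.711 = 1.165, which is > 0.713
This sign pattern matches Draw.

Draw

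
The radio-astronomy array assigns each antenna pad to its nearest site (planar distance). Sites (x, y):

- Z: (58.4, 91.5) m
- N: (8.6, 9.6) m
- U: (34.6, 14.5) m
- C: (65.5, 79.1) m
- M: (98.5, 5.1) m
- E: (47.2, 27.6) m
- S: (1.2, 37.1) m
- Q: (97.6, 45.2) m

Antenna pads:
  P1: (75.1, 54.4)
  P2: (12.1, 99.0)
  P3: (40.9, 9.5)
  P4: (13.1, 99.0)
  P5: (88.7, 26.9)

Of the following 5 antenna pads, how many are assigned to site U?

P1 → Q
P2 → Z
P3 → U
P4 → Z
P5 → Q
1 of the 5 goes to U.

1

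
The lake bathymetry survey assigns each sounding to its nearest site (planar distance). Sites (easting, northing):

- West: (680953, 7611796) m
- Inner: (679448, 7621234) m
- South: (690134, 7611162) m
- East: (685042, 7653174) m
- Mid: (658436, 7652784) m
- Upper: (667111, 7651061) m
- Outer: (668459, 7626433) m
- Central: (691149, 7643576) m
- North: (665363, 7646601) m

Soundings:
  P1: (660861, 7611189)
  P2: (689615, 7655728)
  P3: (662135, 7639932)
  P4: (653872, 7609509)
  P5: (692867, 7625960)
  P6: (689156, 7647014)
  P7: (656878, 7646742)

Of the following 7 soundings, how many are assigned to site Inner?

1

P1 → Outer
P2 → East
P3 → North
P4 → Outer
P5 → Inner
P6 → Central
P7 → Mid
1 of the 7 goes to Inner.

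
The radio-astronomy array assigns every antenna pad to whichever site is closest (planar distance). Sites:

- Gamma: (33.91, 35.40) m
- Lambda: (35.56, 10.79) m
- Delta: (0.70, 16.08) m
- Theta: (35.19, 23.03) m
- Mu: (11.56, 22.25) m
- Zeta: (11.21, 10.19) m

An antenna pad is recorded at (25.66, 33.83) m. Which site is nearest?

Squared distances to each site:
Gamma: 70.527; Lambda: 628.852; Delta: 938.064; Theta: 207.461; Mu: 332.906; Zeta: 767.652.
Minimum at Gamma.

Gamma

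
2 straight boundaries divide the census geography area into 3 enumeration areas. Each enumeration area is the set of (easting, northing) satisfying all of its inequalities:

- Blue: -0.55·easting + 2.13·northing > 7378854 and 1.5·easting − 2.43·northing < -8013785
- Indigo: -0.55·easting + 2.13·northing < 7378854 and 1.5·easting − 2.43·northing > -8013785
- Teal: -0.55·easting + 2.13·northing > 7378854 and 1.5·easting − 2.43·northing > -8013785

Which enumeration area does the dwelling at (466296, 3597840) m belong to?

-0.55·466296 + 2.13·3597840 = 7406936.400, which is > 7378854
1.5·466296 − 2.43·3597840 = -8043307.200, which is < -8013785
This sign pattern matches Blue.

Blue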